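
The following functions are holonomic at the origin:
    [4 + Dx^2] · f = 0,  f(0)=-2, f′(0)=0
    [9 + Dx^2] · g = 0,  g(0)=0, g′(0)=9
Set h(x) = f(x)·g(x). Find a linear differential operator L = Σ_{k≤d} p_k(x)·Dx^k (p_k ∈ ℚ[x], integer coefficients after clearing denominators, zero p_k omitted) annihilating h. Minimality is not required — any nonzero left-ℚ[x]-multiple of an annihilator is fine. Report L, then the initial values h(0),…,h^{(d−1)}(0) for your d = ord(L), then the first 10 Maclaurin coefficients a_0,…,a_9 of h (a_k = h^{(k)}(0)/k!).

L = 25 + 26·Dx^2 + Dx^4  (order 4).
h: a_k = 0, -18, 0, 63, 0, -1563/20, 0, 13021/280, 0, -5167/320, …
ICs: h(0) = 0, h′(0) = -18, h′′(0) = 0, h′′′(0) = 378.

f: a_k = -2, 0, 4, 0, -4/3, 0, 8/45, 0, -4/315, 0, …
g: a_k = 0, 9, 0, -27/2, 0, 243/40, 0, -729/560, 0, 729/4480, …
h₀=f·g: eliminate ⇒ L₀, order ≤ 2·2.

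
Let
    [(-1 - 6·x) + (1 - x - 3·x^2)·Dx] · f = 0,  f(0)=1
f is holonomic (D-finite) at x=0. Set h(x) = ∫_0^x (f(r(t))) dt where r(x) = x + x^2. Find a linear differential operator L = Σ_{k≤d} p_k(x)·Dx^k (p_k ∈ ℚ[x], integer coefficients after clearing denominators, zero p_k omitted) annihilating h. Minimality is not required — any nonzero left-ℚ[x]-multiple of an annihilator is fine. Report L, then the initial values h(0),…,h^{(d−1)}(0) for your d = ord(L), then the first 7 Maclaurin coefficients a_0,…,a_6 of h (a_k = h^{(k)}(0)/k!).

f: a_k = 1, 1, 4, 7, 19, 40, 97, …
Substitute x→r, Dx→(1/r')Dx; clear ⇒ L₀.
h=∫h₀ ⇒ L = L₀·Dx.
L = (1 + 8·x + 18·x^2 + 12·x^3)·Dx + (-1 + x + 4·x^2 + 6·x^3 + 3·x^4)·Dx^2  (order 2).
h: a_k = 0, 1, 1/2, 5/3, 15/4, 44/5, 137/6, …
ICs: h(0) = 0, h′(0) = 1.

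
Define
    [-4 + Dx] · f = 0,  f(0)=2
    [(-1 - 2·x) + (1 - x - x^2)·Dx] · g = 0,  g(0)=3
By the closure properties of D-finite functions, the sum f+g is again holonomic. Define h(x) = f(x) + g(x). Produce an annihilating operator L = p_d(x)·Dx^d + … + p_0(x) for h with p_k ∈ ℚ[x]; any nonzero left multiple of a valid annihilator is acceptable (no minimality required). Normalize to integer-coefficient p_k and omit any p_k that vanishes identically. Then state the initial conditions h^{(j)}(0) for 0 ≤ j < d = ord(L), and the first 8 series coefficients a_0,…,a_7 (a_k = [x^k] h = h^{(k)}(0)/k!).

L = (8·x + 72·x^2 + 32·x^3) + (12 - 38·x - 22·x^2 + 32·x^3 + 16·x^4)·Dx + (-3 + 9·x + x^2 - 10·x^3 - 4·x^4)·Dx^2  (order 2).
h: a_k = 5, 11, 22, 91/3, 109/3, 616/15, 2267/45, 21893/315, …
ICs: h(0) = 5, h′(0) = 11.

f: a_k = 2, 8, 16, 64/3, 64/3, 256/15, 512/45, 2048/315, …
g: a_k = 3, 3, 6, 9, 15, 24, 39, 63, …
Weyl lclm of L_f,L_g ⇒ L₀ (ord ≤ 2).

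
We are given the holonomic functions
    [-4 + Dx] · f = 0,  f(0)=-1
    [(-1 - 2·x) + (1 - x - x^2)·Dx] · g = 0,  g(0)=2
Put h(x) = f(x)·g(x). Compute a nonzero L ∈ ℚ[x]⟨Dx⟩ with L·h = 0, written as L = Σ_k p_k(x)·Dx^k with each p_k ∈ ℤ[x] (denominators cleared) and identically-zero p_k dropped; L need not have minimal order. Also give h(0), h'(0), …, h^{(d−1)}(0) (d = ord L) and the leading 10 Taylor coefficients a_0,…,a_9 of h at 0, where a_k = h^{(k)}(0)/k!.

f: a_k = -1, -4, -8, -32/3, -32/3, -128/15, -256/45, -1024/315, -512/315, -2048/2835, …
g: a_k = 2, 2, 4, 6, 10, 16, 26, 42, 68, 110, …
Product ⇒ symmetric product L₀, ord ≤ 1.
L = (5 - 2·x - 4·x^2) + (-1 + x + x^2)·Dx  (order 1).
h: a_k = -2, -10, -28, -178/3, -326/3, -2776/15, -2746/9, -156454/315, -253588/315, -527782/405, …
ICs: h(0) = -2.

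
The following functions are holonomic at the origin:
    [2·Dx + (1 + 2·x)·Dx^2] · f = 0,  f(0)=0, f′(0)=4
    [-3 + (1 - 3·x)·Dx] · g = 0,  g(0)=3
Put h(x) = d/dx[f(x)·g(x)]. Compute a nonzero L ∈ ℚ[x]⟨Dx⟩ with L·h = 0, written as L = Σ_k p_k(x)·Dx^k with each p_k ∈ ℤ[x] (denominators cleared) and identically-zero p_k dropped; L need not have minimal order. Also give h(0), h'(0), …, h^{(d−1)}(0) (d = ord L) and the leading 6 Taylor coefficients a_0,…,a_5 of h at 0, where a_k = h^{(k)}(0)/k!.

f: a_k = 0, 4, -4, 16/3, -8, 64/5, …
g: a_k = 3, 9, 27, 81, 243, 729, …
L₀ := L_f ⊗_s L_g (sym. prod.), ord ≤ 2.
h=h₀': d/dx-closure on L₀ ⇒ L.
L = 24 + (5 + 30·x)·Dx + (-1 + x + 6·x^2)·Dx^2  (order 2).
h: a_k = 12, 48, 264, 960, 3792, 66336/5, …
ICs: h(0) = 12, h′(0) = 48.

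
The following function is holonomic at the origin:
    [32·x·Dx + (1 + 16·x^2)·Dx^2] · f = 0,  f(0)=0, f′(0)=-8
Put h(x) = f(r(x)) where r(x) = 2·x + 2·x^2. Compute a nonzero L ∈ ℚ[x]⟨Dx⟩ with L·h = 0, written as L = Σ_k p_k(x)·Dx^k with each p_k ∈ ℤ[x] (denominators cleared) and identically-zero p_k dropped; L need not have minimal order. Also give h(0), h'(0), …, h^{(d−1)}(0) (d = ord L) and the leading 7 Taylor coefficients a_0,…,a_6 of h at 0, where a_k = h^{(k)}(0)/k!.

f: a_k = 0, -8, 0, 128/3, 0, -2048/5, 0, …
Change of var in L_f (x↦r) gives L₀.
L = (-2 + 128·x + 512·x^2 + 768·x^3 + 384·x^4)·Dx + (1 + 2·x + 64·x^2 + 256·x^3 + 320·x^4 + 128·x^5)·Dx^2  (order 2).
h: a_k = 0, -16, -16, 1024/3, 1024, -60416/5, -195584/3, …
ICs: h(0) = 0, h′(0) = -16.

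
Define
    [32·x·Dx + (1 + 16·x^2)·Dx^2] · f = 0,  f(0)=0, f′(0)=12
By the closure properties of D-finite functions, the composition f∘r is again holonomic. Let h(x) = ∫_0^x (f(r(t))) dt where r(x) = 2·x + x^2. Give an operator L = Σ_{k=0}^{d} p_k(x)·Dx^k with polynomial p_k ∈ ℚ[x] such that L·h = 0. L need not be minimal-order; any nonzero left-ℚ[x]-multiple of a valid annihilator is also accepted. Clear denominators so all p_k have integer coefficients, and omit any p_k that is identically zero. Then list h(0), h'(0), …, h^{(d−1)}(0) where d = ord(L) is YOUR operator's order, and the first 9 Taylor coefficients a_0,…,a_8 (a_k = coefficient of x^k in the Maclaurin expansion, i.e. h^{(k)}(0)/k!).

f: a_k = 0, 12, 0, -64, 0, 3072/5, 0, -49152/7, 0, …
h₀=f(r): pull back L_f along r ⇒ L₀.
h=∫h₀ ⇒ L = L₀·Dx.
L = (-1 + 128·x + 256·x^2 + 192·x^3 + 48·x^4)·Dx^2 + (1 + x + 64·x^2 + 128·x^3 + 80·x^4 + 16·x^5)·Dx^3  (order 3).
h: a_k = 0, 0, 12, 4, -128, -768/5, 16064/5, 49088/7, -743424/7, …
ICs: h(0) = 0, h′(0) = 0, h′′(0) = 24.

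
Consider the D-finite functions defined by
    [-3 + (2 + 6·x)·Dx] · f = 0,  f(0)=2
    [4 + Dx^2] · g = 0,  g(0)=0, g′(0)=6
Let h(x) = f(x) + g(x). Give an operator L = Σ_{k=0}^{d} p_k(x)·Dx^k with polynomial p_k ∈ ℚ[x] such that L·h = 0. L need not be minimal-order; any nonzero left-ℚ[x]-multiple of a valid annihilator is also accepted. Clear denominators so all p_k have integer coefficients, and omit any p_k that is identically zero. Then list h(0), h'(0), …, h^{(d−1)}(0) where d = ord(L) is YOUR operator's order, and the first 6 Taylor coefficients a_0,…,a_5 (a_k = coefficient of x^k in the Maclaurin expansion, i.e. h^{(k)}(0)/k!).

L = (-516 - 1152·x - 1728·x^2) + (56 + 936·x + 3456·x^2 + 3456·x^3)·Dx + (-129 - 288·x - 432·x^2)·Dx^2 + (14 + 234·x + 864·x^2 + 864·x^3)·Dx^3  (order 3).
h: a_k = 2, 9, -9/4, -5/8, -405/64, 9017/640, …
ICs: h(0) = 2, h′(0) = 9, h′′(0) = -9/2.

f: a_k = 2, 3, -9/4, 27/8, -405/64, 1701/128, …
g: a_k = 0, 6, 0, -4, 0, 4/5, …
h₀=f+g: left-lcm gives L₀, ord ≤ 3.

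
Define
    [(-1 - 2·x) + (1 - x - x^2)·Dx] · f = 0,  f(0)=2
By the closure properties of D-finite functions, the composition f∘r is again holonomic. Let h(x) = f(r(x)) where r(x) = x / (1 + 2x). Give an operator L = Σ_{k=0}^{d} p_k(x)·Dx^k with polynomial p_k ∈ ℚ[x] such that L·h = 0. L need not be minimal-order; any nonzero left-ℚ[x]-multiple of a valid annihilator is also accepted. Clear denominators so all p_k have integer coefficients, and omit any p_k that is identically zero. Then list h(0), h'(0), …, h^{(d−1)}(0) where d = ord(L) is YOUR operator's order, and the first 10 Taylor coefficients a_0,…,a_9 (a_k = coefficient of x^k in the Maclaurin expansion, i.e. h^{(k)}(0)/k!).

L = (-1 - 4·x) + (1 + 5·x + 7·x^2 + 2·x^3)·Dx  (order 1).
h: a_k = 2, 2, 0, -2, 6, -16, 42, -110, 288, -754, …
ICs: h(0) = 2.

f: a_k = 2, 2, 4, 6, 10, 16, 26, 42, 68, 110, …
h₀=f(r): pull back L_f along r ⇒ L₀.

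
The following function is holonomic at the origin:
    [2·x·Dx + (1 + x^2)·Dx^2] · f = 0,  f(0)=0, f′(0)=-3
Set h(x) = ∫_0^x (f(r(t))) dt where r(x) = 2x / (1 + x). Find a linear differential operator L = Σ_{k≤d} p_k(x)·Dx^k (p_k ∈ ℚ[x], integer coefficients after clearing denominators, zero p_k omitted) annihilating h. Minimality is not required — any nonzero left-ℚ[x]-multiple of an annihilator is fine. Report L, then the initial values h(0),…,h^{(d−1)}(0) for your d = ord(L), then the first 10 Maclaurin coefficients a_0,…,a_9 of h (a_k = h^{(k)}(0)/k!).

f: a_k = 0, -3, 0, 1, 0, -3/5, 0, 3/7, 0, -1/3, …
Substitute x→r, Dx→(1/r')Dx; clear ⇒ L₀.
h=∫h₀ ⇒ L = L₀·Dx.
L = (2 + 10·x)·Dx^2 + (1 + 2·x + 5·x^2)·Dx^3  (order 3).
h: a_k = 0, 0, -3, 2, 1/2, -18/5, 19/5, 22/7, -417/28, 14, …
ICs: h(0) = 0, h′(0) = 0, h′′(0) = -6.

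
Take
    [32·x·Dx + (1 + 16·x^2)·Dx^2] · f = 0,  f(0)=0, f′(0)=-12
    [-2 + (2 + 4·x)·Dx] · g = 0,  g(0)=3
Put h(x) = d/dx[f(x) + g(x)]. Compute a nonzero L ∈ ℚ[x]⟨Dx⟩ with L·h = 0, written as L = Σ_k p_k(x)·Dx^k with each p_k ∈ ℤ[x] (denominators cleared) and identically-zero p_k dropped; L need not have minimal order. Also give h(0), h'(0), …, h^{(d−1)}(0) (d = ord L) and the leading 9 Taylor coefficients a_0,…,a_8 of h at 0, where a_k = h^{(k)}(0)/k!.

L = (-32 - 160·x + 1536·x^2 + 1536·x^3) + (-35 - 128·x + 1312·x^2 + 6144·x^3 + 5376·x^4)·Dx + (-1 + 30·x + 96·x^2 + 576·x^3 + 1792·x^4 + 1536·x^5)·Dx^2  (order 2).
h: a_k = -9, -3, 393/2, -15/2, -24471/8, -189/8, 787125/16, -1287/16, -100643991/128, …
ICs: h(0) = -9, h′(0) = -3.

f: a_k = 0, -12, 0, 64, 0, -3072/5, 0, 49152/7, 0, …
g: a_k = 3, 3, -3/2, 3/2, -15/8, 21/8, -63/16, 99/16, -1287/128, …
Sum ⇒ L₀ = lclm(L_f,L_g) in ℚ(x)⟨Dx⟩.
h=h₀': d/dx-closure on L₀ ⇒ L.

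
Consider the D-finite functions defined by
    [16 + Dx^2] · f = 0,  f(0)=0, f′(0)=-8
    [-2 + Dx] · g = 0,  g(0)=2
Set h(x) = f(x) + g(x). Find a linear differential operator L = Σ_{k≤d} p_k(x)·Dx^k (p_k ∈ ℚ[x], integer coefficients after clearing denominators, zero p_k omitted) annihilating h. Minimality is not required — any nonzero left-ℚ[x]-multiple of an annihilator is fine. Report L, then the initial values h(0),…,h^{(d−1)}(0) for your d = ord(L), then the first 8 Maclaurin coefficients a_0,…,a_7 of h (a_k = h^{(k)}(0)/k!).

L = -32 + 16·Dx - 2·Dx^2 + Dx^3  (order 3).
h: a_k = 2, -4, 4, 24, 4/3, -248/15, 8/45, 688/105, …
ICs: h(0) = 2, h′(0) = -4, h′′(0) = 8.

f: a_k = 0, -8, 0, 64/3, 0, -256/15, 0, 2048/315, …
g: a_k = 2, 4, 4, 8/3, 4/3, 8/15, 8/45, 16/315, …
Weyl lclm of L_f,L_g ⇒ L₀ (ord ≤ 3).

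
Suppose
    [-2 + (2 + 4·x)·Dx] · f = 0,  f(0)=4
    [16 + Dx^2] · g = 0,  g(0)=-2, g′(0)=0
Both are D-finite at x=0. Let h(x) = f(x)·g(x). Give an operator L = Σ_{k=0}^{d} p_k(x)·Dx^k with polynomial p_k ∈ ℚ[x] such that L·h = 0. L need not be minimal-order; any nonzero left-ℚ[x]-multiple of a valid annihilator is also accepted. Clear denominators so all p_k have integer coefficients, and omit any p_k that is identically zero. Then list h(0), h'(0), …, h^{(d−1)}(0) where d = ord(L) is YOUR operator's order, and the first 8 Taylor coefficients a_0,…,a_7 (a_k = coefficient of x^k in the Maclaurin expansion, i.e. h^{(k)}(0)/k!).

L = (19 + 64·x + 64·x^2) + (-2 - 4·x)·Dx + (1 + 4·x + 4·x^2)·Dx^2  (order 2).
h: a_k = -8, -8, 68, 60, -337/3, -181/3, 5281/90, 3811/90, …
ICs: h(0) = -8, h′(0) = -8.

f: a_k = 4, 4, -2, 2, -5/2, 7/2, -21/4, 33/4, …
g: a_k = -2, 0, 16, 0, -64/3, 0, 512/45, 0, …
f·g: L₀ = L_f ⊗_s L_g, ord ≤ 1·2.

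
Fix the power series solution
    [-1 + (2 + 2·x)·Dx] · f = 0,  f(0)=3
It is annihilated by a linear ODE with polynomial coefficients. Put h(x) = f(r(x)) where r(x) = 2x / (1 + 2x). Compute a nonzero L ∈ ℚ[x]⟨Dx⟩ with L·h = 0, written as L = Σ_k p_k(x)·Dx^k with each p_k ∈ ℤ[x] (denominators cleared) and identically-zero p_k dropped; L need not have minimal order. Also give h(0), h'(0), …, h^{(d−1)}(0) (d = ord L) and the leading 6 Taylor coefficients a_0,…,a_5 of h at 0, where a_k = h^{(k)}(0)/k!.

f: a_k = 3, 3/2, -3/8, 3/16, -15/128, 21/256, …
f∘r: x↦r, Dx↦Dx/r' in L_f ⇒ L₀.
L = -1 + (1 + 6·x + 8·x^2)·Dx  (order 1).
h: a_k = 3, 3, -15/2, 39/2, -423/8, 1197/8, …
ICs: h(0) = 3.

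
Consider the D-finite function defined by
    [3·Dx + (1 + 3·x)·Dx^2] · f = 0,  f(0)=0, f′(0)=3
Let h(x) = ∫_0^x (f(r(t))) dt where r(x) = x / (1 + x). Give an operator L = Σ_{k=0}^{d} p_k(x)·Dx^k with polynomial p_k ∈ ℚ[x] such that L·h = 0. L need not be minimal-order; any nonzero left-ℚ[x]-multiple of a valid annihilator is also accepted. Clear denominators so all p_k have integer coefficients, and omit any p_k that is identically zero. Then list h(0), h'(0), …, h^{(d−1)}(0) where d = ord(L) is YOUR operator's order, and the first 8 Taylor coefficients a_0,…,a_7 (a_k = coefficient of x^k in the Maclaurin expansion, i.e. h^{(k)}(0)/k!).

f: a_k = 0, 3, -9/2, 9, -81/4, 243/5, -243/2, 2187/7, …
L₀ from L_f via x↦r, Dx↦r'^{-1}Dx.
Integrate: L := L₀·Dx.
L = (5 + 8·x)·Dx^2 + (1 + 5·x + 4·x^2)·Dx^3  (order 3).
h: a_k = 0, 0, 3/2, -5/2, 21/4, -51/4, 341/10, -195/2, …
ICs: h(0) = 0, h′(0) = 0, h′′(0) = 3.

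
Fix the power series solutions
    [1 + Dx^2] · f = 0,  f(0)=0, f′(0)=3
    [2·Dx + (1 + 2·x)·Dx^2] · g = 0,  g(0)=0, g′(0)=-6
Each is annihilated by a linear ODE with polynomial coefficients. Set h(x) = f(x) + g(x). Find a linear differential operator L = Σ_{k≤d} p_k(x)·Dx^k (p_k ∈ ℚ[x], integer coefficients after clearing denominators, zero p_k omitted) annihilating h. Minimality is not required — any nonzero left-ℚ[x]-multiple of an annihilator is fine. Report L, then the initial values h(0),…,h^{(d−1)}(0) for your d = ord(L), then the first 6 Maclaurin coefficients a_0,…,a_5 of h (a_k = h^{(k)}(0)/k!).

L = (50 + 8·x + 8·x^2)·Dx + (9 + 22·x + 12·x^2 + 8·x^3)·Dx^2 + (50 + 8·x + 8·x^2)·Dx^3 + (9 + 22·x + 12·x^2 + 8·x^3)·Dx^4  (order 4).
h: a_k = 0, -3, 6, -17/2, 12, -767/40, …
ICs: h(0) = 0, h′(0) = -3, h′′(0) = 12, h′′′(0) = -51.

f: a_k = 0, 3, 0, -1/2, 0, 1/40, …
g: a_k = 0, -6, 6, -8, 12, -96/5, …
L₀ := lclm(L_f,L_g); ord L₀ ≤ 2+2.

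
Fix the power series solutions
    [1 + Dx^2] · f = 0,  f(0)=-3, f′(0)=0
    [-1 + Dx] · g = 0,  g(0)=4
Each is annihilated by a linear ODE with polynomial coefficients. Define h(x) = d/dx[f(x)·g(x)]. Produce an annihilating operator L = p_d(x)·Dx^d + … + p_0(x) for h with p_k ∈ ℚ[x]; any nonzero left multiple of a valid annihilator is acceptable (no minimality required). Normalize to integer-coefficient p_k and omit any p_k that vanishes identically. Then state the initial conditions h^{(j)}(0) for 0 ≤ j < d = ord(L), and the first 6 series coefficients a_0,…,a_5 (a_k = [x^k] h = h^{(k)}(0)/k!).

L = 2 - 2·Dx + Dx^2  (order 2).
h: a_k = -12, 0, 12, 8, 2, 0, …
ICs: h(0) = -12, h′(0) = 0.

f: a_k = -3, 0, 3/2, 0, -1/8, 0, …
g: a_k = 4, 4, 2, 2/3, 1/6, 1/30, …
Sym-product of L_f,L_g gives L₀ (≤ ord 2).
h=h₀': d/dx-closure on L₀ ⇒ L.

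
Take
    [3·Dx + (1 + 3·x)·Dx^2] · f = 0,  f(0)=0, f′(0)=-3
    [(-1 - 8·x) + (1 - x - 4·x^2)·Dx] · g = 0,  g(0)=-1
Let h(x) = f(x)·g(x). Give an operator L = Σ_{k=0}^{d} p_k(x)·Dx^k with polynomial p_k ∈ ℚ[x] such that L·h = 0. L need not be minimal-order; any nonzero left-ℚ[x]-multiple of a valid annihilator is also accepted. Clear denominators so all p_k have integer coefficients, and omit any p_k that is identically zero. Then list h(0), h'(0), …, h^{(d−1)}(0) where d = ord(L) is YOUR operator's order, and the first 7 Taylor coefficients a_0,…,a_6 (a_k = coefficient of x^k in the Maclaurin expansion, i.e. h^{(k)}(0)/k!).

f: a_k = 0, -3, 9/2, -9, 81/4, -243/5, 243/2, …
g: a_k = -1, -1, -5, -9, -29, -65, -181, …
Sym-product of L_f,L_g gives L₀ (≤ ord 2).
L = (11 + 48·x) + (-1 + 25·x + 60·x^2)·Dx + (-1 - 2·x + 7·x^2 + 12·x^3)·Dx^2  (order 2).
h: a_k = 0, 3, -3/2, 39/2, -27/4, 2397/20, -573/20, …
ICs: h(0) = 0, h′(0) = 3.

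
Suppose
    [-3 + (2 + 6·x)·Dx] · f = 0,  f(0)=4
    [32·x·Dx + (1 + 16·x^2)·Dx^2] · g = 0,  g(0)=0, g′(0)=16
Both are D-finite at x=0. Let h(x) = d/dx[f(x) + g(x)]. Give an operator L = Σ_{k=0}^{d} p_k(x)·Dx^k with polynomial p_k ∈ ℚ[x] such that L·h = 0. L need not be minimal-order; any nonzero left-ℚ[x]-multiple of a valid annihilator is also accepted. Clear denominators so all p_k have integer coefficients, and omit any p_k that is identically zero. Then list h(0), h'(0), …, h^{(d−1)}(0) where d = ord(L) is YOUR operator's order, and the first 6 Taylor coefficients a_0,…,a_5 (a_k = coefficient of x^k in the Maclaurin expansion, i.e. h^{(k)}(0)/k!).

L = (-192 - 1440·x + 9216·x^2 + 13824·x^3) + (-155 - 768·x + 4128·x^2 + 36864·x^3 + 48384·x^4)·Dx + (-6 + 110·x + 576·x^2 + 2624·x^3 + 10752·x^4 + 13824·x^5)·Dx^2  (order 2).
h: a_k = 22, -9, -943/4, -405/8, 270649/64, -45927/128, …
ICs: h(0) = 22, h′(0) = -9.

f: a_k = 4, 6, -9/2, 27/4, -405/32, 1701/64, …
g: a_k = 0, 16, 0, -256/3, 0, 4096/5, …
Sum ⇒ L₀ = lclm(L_f,L_g) in ℚ(x)⟨Dx⟩.
Derive L from L₀ (diff closure).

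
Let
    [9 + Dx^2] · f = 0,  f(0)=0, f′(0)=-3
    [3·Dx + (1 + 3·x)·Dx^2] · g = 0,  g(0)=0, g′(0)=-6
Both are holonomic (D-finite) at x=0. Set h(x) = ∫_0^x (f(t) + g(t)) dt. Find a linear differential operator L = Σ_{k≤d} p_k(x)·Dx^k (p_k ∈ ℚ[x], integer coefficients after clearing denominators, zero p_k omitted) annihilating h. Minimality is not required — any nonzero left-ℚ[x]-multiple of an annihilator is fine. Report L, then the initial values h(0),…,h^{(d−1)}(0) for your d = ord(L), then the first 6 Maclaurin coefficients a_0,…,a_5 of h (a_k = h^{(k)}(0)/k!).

f: a_k = 0, -3, 0, 9/2, 0, -81/40, …
g: a_k = 0, -6, 9, -18, 81/2, -486/5, …
h₀=f+g: left-lcm gives L₀, ord ≤ 4.
∫: right-multiply L₀ by Dx.
L = (63 + 54·x + 81·x^2)·Dx^2 + (9 + 45·x + 81·x^2 + 81·x^3)·Dx^3 + (7 + 6·x + 9·x^2)·Dx^4 + (1 + 5·x + 9·x^2 + 9·x^3)·Dx^5  (order 5).
h: a_k = 0, 0, -9/2, 3, -27/8, 81/10, …
ICs: h(0) = 0, h′(0) = 0, h′′(0) = -9, h′′′(0) = 18, h′′′′(0) = -81.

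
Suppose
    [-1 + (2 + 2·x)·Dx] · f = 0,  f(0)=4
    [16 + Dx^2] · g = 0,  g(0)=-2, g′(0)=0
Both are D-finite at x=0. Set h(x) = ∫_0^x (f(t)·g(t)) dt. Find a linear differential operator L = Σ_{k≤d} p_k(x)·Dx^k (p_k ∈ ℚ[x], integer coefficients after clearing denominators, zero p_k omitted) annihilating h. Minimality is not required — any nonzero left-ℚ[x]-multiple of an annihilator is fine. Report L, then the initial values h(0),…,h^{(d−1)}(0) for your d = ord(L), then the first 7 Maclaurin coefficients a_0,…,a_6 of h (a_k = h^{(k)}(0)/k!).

f: a_k = 4, 2, -1/2, 1/4, -5/32, 7/64, -21/256, …
g: a_k = -2, 0, 16, 0, -64/3, 0, 512/45, …
Product ⇒ symmetric product L₀, ord ≤ 2.
h=∫₀ˣh₀: take L = L₀·Dx.
L = (67 + 128·x + 64·x^2)·Dx + (-4 - 4·x)·Dx^2 + (4 + 8·x + 4·x^2)·Dx^3  (order 3).
h: a_k = 0, -8, -2, 65/3, 63/8, -893/48, -3733/576, …
ICs: h(0) = 0, h′(0) = -8, h′′(0) = -4.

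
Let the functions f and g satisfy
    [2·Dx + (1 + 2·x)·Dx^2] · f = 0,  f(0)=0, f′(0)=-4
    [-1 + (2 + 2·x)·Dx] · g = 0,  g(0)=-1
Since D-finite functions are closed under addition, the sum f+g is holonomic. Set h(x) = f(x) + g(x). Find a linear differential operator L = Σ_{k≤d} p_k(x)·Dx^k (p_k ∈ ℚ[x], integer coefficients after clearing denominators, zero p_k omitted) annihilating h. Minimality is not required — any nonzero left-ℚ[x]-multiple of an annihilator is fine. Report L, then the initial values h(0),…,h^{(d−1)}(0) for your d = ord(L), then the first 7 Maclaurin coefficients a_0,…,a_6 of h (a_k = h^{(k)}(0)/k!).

f: a_k = 0, -4, 4, -16/3, 8, -64/5, 64/3, …
g: a_k = -1, -1/2, 1/8, -1/16, 5/128, -7/256, 21/1024, …
L₀ := lclm(L_f,L_g); ord L₀ ≤ 2+1.
L = (10 + 4·x)·Dx + (29 + 52·x + 20·x^2)·Dx^2 + (6 + 22·x + 24·x^2 + 8·x^3)·Dx^3  (order 3).
h: a_k = -1, -9/2, 33/8, -259/48, 1029/128, -16419/1280, 65599/3072, …
ICs: h(0) = -1, h′(0) = -9/2, h′′(0) = 33/4.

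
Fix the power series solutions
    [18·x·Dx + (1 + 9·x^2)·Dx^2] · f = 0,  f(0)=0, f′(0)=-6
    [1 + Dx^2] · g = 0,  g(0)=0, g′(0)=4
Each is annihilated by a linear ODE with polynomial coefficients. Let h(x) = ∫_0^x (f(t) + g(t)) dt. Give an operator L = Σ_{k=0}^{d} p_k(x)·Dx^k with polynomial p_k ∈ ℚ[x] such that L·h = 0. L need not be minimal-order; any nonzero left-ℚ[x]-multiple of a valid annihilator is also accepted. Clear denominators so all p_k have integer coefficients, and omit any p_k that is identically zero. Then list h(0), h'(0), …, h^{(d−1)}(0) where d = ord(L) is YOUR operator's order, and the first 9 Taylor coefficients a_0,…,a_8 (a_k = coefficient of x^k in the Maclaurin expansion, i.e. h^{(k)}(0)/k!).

L = (-1926·x + 17820·x^3 + 1458·x^5)·Dx^2 + (-17 + 351·x^2 + 4617·x^4 + 729·x^6)·Dx^3 + (-1926·x + 17820·x^3 + 1458·x^5)·Dx^4 + (-17 + 351·x^2 + 4617·x^4 + 729·x^6)·Dx^5  (order 5).
h: a_k = 0, 0, -1, 0, 13/3, 0, -583/36, 0, 787319/10080, …
ICs: h(0) = 0, h′(0) = 0, h′′(0) = -2, h′′′(0) = 0, h′′′′(0) = 104.

f: a_k = 0, -6, 0, 18, 0, -486/5, 0, 4374/7, 0, …
g: a_k = 0, 4, 0, -2/3, 0, 1/30, 0, -1/1260, 0, …
Sum ⇒ L₀ = lclm(L_f,L_g) in ℚ(x)⟨Dx⟩.
∫: right-multiply L₀ by Dx.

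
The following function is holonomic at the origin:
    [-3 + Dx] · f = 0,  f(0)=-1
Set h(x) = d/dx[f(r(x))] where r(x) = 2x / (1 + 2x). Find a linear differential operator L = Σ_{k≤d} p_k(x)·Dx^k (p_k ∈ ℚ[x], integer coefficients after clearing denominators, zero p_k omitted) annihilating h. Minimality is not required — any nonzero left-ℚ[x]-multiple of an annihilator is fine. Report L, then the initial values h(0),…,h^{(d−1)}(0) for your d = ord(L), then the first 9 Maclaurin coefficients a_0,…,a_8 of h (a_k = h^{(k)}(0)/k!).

L = (2 - 8·x) + (-1 - 4·x - 4·x^2)·Dx  (order 1).
h: a_k = -6, -12, 36, -24, -84, 1656/5, -3288/5, 25968/35, 7668/35, …
ICs: h(0) = -6.

f: a_k = -1, -3, -9/2, -9/2, -27/8, -81/40, -81/80, -243/560, -729/4480, …
h₀=f(r): pull back L_f along r ⇒ L₀.
h₀' ⇒ L via d/dx closure of L₀.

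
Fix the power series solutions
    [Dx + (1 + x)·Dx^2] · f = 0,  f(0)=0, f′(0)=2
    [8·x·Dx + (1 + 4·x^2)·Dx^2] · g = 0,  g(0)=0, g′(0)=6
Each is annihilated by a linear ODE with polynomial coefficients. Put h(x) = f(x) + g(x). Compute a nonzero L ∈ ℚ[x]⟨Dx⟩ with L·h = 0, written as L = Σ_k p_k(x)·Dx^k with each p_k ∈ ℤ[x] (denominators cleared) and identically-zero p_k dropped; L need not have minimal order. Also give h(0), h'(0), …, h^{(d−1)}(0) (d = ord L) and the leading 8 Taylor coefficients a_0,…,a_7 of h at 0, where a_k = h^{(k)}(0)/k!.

f: a_k = 0, 2, -1, 2/3, -1/2, 2/5, -1/3, 2/7, …
g: a_k = 0, 6, 0, -8, 0, 96/5, 0, -384/7, …
L₀ := lclm(L_f,L_g); ord L₀ ≤ 2+2.
L = (-8 - 24·x + 96·x^2 + 32·x^3)·Dx + (-10 - 16·x + 72·x^2 + 192·x^3 + 64·x^4)·Dx^2 + (-1 + 7·x + 8·x^2 + 32·x^3 + 48·x^4 + 16·x^5)·Dx^3  (order 3).
h: a_k = 0, 8, -1, -22/3, -1/2, 98/5, -1/3, -382/7, …
ICs: h(0) = 0, h′(0) = 8, h′′(0) = -2.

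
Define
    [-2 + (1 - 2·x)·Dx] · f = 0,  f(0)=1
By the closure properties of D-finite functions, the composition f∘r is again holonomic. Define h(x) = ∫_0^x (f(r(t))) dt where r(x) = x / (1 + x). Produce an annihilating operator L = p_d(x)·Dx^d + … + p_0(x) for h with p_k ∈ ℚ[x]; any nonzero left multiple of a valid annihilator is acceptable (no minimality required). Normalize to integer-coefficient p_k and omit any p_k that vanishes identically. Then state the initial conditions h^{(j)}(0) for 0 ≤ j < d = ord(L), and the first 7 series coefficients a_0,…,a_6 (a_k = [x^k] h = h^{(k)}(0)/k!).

L = 2·Dx + (-1 + x^2)·Dx^2  (order 2).
h: a_k = 0, 1, 1, 2/3, 1/2, 2/5, 1/3, …
ICs: h(0) = 0, h′(0) = 1.

f: a_k = 1, 2, 4, 8, 16, 32, 64, …
L₀ from L_f via x↦r, Dx↦r'^{-1}Dx.
h=∫₀ˣh₀: take L = L₀·Dx.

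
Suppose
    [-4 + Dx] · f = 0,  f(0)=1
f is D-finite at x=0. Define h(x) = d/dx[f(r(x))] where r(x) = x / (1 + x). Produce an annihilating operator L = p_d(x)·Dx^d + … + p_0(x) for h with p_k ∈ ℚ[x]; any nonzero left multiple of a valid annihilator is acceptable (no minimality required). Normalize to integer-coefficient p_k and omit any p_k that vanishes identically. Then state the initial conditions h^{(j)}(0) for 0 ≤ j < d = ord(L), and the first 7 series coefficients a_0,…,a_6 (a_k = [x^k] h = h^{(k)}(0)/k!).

L = (2 - 2·x) + (-1 - 2·x - x^2)·Dx  (order 1).
h: a_k = 4, 8, -4, -16/3, 28/3, -88/15, -68/45, …
ICs: h(0) = 4.

f: a_k = 1, 4, 8, 32/3, 32/3, 128/15, 256/45, …
f∘r: x↦r, Dx↦Dx/r' in L_f ⇒ L₀.
h₀' ⇒ L via d/dx closure of L₀.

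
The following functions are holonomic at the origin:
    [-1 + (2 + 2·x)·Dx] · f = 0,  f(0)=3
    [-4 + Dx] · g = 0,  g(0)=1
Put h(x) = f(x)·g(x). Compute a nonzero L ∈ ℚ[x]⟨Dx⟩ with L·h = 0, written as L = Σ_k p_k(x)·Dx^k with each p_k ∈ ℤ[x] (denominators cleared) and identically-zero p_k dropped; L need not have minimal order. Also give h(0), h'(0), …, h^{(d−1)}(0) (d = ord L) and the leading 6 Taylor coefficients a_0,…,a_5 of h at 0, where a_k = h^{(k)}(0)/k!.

f: a_k = 3, 3/2, -3/8, 3/16, -15/128, 21/256, …
g: a_k = 1, 4, 8, 32/3, 32/3, 128/15, …
h₀=f·g: eliminate ⇒ L₀, order ≤ 1·1.
L = (-9 - 8·x) + (2 + 2·x)·Dx  (order 1).
h: a_k = 3, 27/2, 237/8, 683/16, 5841/128, 49553/1280, …
ICs: h(0) = 3.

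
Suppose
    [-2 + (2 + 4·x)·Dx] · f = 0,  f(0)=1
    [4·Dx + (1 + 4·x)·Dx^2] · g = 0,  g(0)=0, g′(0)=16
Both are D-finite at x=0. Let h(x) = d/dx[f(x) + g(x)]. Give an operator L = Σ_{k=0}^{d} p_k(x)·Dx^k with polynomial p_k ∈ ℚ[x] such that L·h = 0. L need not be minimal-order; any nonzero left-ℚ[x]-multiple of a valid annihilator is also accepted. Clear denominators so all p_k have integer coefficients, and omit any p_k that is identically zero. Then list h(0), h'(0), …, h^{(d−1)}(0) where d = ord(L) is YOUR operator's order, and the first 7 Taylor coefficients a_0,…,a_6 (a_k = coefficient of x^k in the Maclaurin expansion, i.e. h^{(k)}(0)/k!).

f: a_k = 1, 1, -1/2, 1/2, -5/8, 7/8, -21/16, …
g: a_k = 0, 16, -32, 256/3, -256, 4096/5, -8192/3, …
f+g: L₀ = lclm(L_f,L_g), ord ≤ 1+2.
h₀' ⇒ L via d/dx closure of L₀.
L = (20 + 16·x) + (29 + 104·x + 80·x^2)·Dx + (3 + 22·x + 48·x^2 + 32·x^3)·Dx^2  (order 2).
h: a_k = 17, -65, 515/2, -2053/2, 32803/8, -131135/8, 1048807/16, …
ICs: h(0) = 17, h′(0) = -65.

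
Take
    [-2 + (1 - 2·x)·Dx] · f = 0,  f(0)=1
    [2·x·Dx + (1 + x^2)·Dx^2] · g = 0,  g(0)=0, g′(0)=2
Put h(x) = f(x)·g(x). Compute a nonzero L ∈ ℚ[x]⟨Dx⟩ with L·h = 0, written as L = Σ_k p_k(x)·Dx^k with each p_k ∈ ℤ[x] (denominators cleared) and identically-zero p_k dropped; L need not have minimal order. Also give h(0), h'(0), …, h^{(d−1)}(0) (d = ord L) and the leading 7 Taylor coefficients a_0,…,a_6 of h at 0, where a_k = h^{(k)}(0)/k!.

f: a_k = 1, 2, 4, 8, 16, 32, 64, …
g: a_k = 0, 2, 0, -2/3, 0, 2/5, 0, …
h₀=f·g: eliminate ⇒ L₀, order ≤ 1·2.
L = 4·x + (4 - 2·x + 8·x^2)·Dx + (-1 + 2·x - x^2 + 2·x^3)·Dx^2  (order 2).
h: a_k = 0, 2, 4, 22/3, 44/3, 446/15, 892/15, …
ICs: h(0) = 0, h′(0) = 2.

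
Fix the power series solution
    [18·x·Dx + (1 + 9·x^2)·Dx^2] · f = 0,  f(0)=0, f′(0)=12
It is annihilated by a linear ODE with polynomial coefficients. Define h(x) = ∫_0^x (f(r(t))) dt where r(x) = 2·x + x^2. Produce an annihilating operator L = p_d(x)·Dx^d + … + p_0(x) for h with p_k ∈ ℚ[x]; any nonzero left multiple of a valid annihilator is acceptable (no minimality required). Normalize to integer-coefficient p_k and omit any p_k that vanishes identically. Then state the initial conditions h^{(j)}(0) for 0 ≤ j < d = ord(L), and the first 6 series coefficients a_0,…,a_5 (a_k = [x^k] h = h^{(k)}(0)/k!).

L = (-1 + 72·x + 144·x^2 + 108·x^3 + 27·x^4)·Dx^2 + (1 + x + 36·x^2 + 72·x^3 + 45·x^4 + 9·x^5)·Dx^3  (order 3).
h: a_k = 0, 0, 12, 4, -72, -432/5, …
ICs: h(0) = 0, h′(0) = 0, h′′(0) = 24.

f: a_k = 0, 12, 0, -36, 0, 972/5, …
L₀ from L_f via x↦r, Dx↦r'^{-1}Dx.
h=∫h₀ ⇒ L = L₀·Dx.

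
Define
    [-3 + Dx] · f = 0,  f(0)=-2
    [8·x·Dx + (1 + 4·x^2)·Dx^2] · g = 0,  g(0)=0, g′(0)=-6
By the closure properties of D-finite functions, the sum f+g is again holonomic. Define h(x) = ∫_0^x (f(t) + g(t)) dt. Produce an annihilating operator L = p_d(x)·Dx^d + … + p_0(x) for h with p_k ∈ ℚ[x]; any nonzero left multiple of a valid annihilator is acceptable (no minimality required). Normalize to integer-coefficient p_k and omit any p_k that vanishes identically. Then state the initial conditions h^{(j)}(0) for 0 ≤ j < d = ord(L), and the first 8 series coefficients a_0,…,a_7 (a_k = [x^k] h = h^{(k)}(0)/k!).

f: a_k = -2, -6, -9, -9, -27/4, -81/20, -81/40, -243/280, …
g: a_k = 0, -6, 0, 8, 0, -96/5, 0, 384/7, …
L₀ := lclm(L_f,L_g); ord L₀ ≤ 1+2.
∫: right-multiply L₀ by Dx.
L = (24 - 72·x - 288·x^2 - 288·x^3)·Dx^2 + (-17 + 24·x^2 - 144·x^4)·Dx^3 + (3 + 8·x + 24·x^2 + 32·x^3 + 48·x^4)·Dx^4  (order 4).
h: a_k = 0, -2, -6, -3, -1/4, -27/20, -31/8, -81/280, …
ICs: h(0) = 0, h′(0) = -2, h′′(0) = -12, h′′′(0) = -18.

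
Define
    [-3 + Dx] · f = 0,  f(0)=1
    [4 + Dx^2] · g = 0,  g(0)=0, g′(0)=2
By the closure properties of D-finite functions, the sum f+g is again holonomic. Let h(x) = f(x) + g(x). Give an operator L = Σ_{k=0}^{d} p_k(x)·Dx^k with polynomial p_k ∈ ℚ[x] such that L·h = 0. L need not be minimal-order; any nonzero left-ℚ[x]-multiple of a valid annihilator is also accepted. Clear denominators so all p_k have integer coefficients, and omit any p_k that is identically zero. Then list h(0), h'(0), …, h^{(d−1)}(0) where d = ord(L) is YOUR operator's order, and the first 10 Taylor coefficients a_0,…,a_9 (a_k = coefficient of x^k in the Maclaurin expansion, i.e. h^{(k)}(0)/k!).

f: a_k = 1, 3, 9/2, 9/2, 27/8, 81/40, 81/80, 243/560, 729/4480, 243/4480, …
g: a_k = 0, 2, 0, -4/3, 0, 4/15, 0, -8/315, 0, 4/2835, …
Sum ⇒ L₀ = lclm(L_f,L_g) in ℚ(x)⟨Dx⟩.
L = -12 + 4·Dx - 3·Dx^2 + Dx^3  (order 3).
h: a_k = 1, 5, 9/2, 19/6, 27/8, 55/24, 81/80, 2059/5040, 729/4480, 577/10368, …
ICs: h(0) = 1, h′(0) = 5, h′′(0) = 9.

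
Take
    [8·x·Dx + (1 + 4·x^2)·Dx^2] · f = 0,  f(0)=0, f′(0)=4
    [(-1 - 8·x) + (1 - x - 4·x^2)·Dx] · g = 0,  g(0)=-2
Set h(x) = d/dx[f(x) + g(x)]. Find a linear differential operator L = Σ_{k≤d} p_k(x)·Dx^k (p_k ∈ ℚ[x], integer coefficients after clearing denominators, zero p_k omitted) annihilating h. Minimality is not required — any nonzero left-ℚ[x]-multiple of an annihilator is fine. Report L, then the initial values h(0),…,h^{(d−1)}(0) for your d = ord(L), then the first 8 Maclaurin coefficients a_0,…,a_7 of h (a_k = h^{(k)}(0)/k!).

L = (40 - 160·x - 2272·x^2 - 4608·x^3 - 16896·x^4 - 6144·x^6) + (-31 - 264·x - 364·x^2 - 2208·x^3 - 4160·x^4 - 12800·x^5 - 768·x^6 - 6144·x^7)·Dx + (5 + 11·x + 80·x^2 - 116·x^3 - 80·x^4 - 704·x^5 - 1536·x^6 - 256·x^7 - 1024·x^8)·Dx^2  (order 2).
h: a_k = 2, -20, -70, -232, -586, -2172, -6430, -18640, …
ICs: h(0) = 2, h′(0) = -20.

f: a_k = 0, 4, 0, -16/3, 0, 64/5, 0, -256/7, …
g: a_k = -2, -2, -10, -18, -58, -130, -362, -882, …
h₀=f+g: left-lcm gives L₀, ord ≤ 3.
h₀' ⇒ L via d/dx closure of L₀.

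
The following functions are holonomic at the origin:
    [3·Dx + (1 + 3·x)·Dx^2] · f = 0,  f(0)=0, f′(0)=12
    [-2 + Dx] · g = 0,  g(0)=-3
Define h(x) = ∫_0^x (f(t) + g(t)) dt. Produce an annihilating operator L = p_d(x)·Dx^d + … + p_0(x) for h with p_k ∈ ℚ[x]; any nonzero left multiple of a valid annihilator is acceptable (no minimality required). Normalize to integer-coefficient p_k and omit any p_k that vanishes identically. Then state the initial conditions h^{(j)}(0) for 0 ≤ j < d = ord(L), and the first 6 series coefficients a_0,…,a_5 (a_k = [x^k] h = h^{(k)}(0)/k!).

f: a_k = 0, 12, -18, 36, -81, 972/5, …
g: a_k = -3, -6, -6, -4, -2, -4/5, …
Weyl lclm of L_f,L_g ⇒ L₀ (ord ≤ 3).
∫: right-multiply L₀ by Dx.
L = (-48 - 36·x)·Dx^2 + (14 - 24·x - 36·x^2)·Dx^3 + (5 + 21·x + 18·x^2)·Dx^4  (order 4).
h: a_k = 0, -3, 3, -8, 8, -83/5, …
ICs: h(0) = 0, h′(0) = -3, h′′(0) = 6, h′′′(0) = -48.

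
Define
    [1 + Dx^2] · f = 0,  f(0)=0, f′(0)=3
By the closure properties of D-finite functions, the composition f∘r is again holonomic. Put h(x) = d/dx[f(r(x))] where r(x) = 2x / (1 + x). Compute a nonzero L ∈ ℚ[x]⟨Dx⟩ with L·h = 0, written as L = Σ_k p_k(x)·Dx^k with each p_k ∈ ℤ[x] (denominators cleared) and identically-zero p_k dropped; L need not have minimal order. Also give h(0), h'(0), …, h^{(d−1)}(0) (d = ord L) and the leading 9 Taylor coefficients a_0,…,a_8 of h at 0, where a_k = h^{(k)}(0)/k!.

f: a_k = 0, 3, 0, -1/2, 0, 1/40, 0, -1/1680, 0, …
L₀ from L_f via x↦r, Dx↦r'^{-1}Dx.
h=h₀': d/dx-closure on L₀ ⇒ L.
L = (10 + 12·x + 6·x^2) + (6 + 18·x + 18·x^2 + 6·x^3)·Dx + (1 + 4·x + 6·x^2 + 4·x^3 + x^4)·Dx^2  (order 2).
h: a_k = 6, -12, 6, 24, -86, 180, -4418/15, 6064/15, -49262/105, …
ICs: h(0) = 6, h′(0) = -12.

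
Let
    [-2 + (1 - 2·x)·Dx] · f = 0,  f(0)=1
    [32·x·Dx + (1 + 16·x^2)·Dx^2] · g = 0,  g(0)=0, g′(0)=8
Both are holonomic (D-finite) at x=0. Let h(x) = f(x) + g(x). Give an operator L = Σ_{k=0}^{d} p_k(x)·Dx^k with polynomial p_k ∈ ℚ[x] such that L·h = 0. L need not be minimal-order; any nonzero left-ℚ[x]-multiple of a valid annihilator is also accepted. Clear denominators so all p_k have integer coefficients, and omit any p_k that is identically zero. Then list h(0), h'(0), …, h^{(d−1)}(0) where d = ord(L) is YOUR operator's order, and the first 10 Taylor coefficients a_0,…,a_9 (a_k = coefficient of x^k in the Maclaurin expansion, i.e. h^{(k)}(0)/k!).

f: a_k = 1, 2, 4, 8, 16, 32, 64, 128, 256, 512, …
g: a_k = 0, 8, 0, -128/3, 0, 2048/5, 0, -32768/7, 0, 524288/9, …
L₀ := lclm(L_f,L_g); ord L₀ ≤ 1+2.
L = (-32 + 256·x + 1536·x^2)·Dx + (14 - 32·x - 160·x^2 + 1536·x^3)·Dx^2 + (-1 - 6·x - 96·x^3 + 256·x^4)·Dx^3  (order 3).
h: a_k = 1, 10, 4, -104/3, 16, 2208/5, 64, -31872/7, 256, 528896/9, …
ICs: h(0) = 1, h′(0) = 10, h′′(0) = 8.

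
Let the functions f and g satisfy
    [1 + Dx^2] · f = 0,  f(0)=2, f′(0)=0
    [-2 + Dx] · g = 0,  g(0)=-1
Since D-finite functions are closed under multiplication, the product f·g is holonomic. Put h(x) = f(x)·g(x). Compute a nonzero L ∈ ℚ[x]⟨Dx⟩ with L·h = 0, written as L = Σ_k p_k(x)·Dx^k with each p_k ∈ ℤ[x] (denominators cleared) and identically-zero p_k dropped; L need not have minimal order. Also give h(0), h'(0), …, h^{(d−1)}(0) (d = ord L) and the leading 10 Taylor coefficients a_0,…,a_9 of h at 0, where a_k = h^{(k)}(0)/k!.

L = 5 - 4·Dx + Dx^2  (order 2).
h: a_k = -2, -4, -3, -2/3, 7/12, 19/30, 13/40, 139/1260, 527/20160, 359/90720, …
ICs: h(0) = -2, h′(0) = -4.

f: a_k = 2, 0, -1, 0, 1/12, 0, -1/360, 0, 1/20160, 0, …
g: a_k = -1, -2, -2, -4/3, -2/3, -4/15, -4/45, -8/315, -2/315, -4/2835, …
L₀ := L_f ⊗_s L_g (sym. prod.), ord ≤ 2.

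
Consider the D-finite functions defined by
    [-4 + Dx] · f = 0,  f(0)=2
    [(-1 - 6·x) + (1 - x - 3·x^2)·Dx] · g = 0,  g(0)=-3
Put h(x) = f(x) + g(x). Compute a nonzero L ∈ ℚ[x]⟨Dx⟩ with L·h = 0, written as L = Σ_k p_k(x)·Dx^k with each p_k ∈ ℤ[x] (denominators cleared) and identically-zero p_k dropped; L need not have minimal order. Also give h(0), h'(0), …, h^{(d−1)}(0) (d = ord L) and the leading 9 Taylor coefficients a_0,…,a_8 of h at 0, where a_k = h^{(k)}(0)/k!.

f: a_k = 2, 8, 16, 64/3, 64/3, 256/15, 512/45, 2048/315, 1024/315, …
g: a_k = -3, -3, -12, -21, -57, -120, -291, -651, -1524, …
Weyl lclm of L_f,L_g ⇒ L₀ (ord ≤ 2).
L = (16 - 8·x + 360·x^2 + 288·x^3) + (8 - 50·x - 134·x^2 + 96·x^3 + 144·x^4)·Dx + (-3 + 13·x + 11·x^2 - 42·x^3 - 36·x^4)·Dx^2  (order 2).
h: a_k = -1, 5, 4, 1/3, -107/3, -1544/15, -12583/45, -203017/315, -479036/315, …
ICs: h(0) = -1, h′(0) = 5.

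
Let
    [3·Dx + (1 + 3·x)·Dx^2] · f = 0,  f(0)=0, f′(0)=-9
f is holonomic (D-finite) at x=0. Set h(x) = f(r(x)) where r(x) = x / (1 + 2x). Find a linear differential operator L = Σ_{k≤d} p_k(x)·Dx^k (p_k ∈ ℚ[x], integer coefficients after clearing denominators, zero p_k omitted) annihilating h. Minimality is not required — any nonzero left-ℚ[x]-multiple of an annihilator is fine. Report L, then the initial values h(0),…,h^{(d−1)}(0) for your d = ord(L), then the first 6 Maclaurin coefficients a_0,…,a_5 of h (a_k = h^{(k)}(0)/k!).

f: a_k = 0, -9, 27/2, -27, 243/4, -729/5, …
f∘r: x↦r, Dx↦Dx/r' in L_f ⇒ L₀.
L = (7 + 20·x)·Dx + (1 + 7·x + 10·x^2)·Dx^2  (order 2).
h: a_k = 0, -9, 63/2, -117, 1827/4, -9279/5, …
ICs: h(0) = 0, h′(0) = -9.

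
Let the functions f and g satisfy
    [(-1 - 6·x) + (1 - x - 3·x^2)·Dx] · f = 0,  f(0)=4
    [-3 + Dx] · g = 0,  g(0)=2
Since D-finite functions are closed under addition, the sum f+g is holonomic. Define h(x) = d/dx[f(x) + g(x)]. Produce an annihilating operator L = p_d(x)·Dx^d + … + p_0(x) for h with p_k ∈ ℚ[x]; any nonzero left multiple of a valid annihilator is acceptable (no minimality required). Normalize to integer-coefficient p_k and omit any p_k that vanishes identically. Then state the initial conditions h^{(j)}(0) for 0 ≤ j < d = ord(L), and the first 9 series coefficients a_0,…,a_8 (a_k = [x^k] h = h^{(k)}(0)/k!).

f: a_k = 4, 4, 16, 28, 76, 160, 388, 868, 2032, …
g: a_k = 2, 6, 9, 9, 27/4, 81/20, 81/40, 243/280, 729/2240, …
Sum ⇒ L₀ = lclm(L_f,L_g) in ℚ(x)⟨Dx⟩.
Derive L from L₀ (diff closure).
L = (54 + 774·x + 864·x^2 + 2916·x^3 + 1458·x^4) + (-33 - 252·x - 477·x^2 - 864·x^3 + 405·x^4 + 486·x^5)·Dx + (5 - 2·x + 63·x^2 - 36·x^3 - 297·x^4 - 162·x^5)·Dx^2  (order 2).
h: a_k = 10, 50, 111, 331, 3281/4, 46803/20, 243283/40, 4552409/280, 93463947/2240, …
ICs: h(0) = 10, h′(0) = 50.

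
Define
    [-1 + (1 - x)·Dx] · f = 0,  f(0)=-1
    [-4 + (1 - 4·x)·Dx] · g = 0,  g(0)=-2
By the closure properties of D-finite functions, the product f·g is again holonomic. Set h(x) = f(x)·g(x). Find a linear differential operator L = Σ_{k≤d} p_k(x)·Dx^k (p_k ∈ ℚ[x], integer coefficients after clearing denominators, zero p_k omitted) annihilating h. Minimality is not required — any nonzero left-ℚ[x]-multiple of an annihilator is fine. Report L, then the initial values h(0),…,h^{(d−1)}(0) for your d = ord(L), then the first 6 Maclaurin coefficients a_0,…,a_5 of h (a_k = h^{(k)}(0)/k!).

f: a_k = -1, -1, -1, -1, -1, -1, …
g: a_k = -2, -8, -32, -128, -512, -2048, …
h₀=f·g: eliminate ⇒ L₀, order ≤ 1·1.
L = (-5 + 8·x) + (1 - 5·x + 4·x^2)·Dx  (order 1).
h: a_k = 2, 10, 42, 170, 682, 2730, …
ICs: h(0) = 2.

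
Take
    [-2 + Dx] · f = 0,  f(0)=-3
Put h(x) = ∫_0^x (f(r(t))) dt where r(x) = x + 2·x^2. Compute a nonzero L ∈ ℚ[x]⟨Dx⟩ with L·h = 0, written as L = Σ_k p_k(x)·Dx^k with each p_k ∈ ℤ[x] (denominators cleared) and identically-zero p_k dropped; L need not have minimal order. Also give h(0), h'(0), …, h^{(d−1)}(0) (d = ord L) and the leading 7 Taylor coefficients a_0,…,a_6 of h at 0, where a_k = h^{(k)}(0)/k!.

f: a_k = -3, -6, -6, -4, -2, -4/5, -4/15, …
L₀ from L_f via x↦r, Dx↦r'^{-1}Dx.
∫: right-multiply L₀ by Dx.
L = (-2 - 8·x)·Dx + Dx^2  (order 2).
h: a_k = 0, -3, -3, -6, -7, -10, -54/5, …
ICs: h(0) = 0, h′(0) = -3.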